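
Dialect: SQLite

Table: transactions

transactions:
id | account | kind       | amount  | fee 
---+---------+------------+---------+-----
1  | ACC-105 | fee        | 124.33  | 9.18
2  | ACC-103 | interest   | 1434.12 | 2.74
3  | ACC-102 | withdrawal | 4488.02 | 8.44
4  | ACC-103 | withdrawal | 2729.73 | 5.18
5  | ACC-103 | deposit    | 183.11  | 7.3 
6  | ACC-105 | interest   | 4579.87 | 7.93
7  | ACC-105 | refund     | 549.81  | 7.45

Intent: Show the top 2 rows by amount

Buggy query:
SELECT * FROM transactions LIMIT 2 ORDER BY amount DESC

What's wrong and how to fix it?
Bug: LIMIT must come after ORDER BY

Fix: Swap the clauses: ORDER BY first, then LIMIT

Corrected query:
SELECT * FROM transactions ORDER BY amount DESC LIMIT 2

Result:
id | account | kind       | amount  | fee 
---+---------+------------+---------+-----
6  | ACC-105 | interest   | 4579.87 | 7.93
3  | ACC-102 | withdrawal | 4488.02 | 8.44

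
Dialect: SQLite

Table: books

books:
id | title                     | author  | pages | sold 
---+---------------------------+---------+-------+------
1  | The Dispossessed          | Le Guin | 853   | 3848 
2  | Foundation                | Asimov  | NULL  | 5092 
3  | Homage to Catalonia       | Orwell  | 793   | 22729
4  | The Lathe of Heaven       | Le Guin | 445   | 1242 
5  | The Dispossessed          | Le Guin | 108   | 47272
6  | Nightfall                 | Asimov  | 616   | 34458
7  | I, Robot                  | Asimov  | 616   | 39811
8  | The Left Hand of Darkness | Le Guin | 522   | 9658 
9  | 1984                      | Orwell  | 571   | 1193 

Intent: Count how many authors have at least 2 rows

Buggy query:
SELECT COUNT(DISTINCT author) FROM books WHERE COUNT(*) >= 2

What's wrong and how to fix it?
Bug: COUNT(*) cannot appear in WHERE; the per-group count doesn't exist yet

Fix: Use a subquery that GROUPs and filters with HAVING, then count its rows

Corrected query:
SELECT COUNT(*) FROM (SELECT author FROM books GROUP BY author HAVING COUNT(*) >= 2)

Result:
COUNT(*)
--------
3       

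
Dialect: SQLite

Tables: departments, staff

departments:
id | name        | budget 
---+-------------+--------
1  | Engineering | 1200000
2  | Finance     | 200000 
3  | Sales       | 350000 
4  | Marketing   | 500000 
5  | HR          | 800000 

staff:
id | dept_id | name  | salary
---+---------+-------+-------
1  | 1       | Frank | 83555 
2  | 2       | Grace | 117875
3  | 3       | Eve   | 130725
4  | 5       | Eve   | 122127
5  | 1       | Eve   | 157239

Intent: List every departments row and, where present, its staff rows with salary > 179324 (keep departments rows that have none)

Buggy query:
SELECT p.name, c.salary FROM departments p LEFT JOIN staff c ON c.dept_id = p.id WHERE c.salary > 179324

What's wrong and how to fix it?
Bug: A WHERE condition on the right-hand table after LEFT JOIN drops unmatched parents

Fix: Put 'c.salary > 179324' in the JOIN's ON clause instead of WHERE

Corrected query:
SELECT p.name, c.salary FROM departments p LEFT JOIN staff c ON c.dept_id = p.id AND c.salary > 179324

Result:
name        | salary
------------+-------
Engineering | NULL  
Finance     | NULL  
Sales       | NULL  
Marketing   | NULL  
HR          | NULL  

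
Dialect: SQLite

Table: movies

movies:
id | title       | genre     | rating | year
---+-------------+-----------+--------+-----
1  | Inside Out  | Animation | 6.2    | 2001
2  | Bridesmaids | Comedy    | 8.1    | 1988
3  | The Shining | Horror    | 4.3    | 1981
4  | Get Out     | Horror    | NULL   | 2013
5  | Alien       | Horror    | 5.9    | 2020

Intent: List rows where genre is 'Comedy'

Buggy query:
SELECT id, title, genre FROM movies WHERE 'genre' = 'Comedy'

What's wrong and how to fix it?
Bug: Single quotes denote string literals in SQL; the column name is being compared as a constant string

Fix: Reference the column as genre without single quotes

Corrected query:
SELECT id, title, genre FROM movies WHERE genre = 'Comedy'

Result:
id | title       | genre 
---+-------------+-------
2  | Bridesmaids | Comedy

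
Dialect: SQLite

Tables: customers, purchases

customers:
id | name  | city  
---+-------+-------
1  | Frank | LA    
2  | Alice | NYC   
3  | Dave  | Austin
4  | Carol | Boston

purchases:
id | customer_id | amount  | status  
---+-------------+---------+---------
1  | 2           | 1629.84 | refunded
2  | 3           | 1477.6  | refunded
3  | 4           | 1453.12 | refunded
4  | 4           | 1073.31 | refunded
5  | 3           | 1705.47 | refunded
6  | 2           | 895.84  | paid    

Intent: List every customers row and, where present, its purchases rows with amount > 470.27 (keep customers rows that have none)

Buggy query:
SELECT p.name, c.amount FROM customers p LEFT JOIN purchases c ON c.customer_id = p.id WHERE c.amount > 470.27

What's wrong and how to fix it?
Bug: A WHERE condition on the right-hand table after LEFT JOIN drops unmatched parents

Fix: Put 'c.amount > 470.27' in the JOIN's ON clause instead of WHERE

Corrected query:
SELECT p.name, c.amount FROM customers p LEFT JOIN purchases c ON c.customer_id = p.id AND c.amount > 470.27

Result:
name  | amount 
------+--------
Frank | NULL   
Alice | 895.84 
Alice | 1629.84
Dave  | 1477.6 
Dave  | 1705.47
Carol | 1073.31
Carol | 1453.12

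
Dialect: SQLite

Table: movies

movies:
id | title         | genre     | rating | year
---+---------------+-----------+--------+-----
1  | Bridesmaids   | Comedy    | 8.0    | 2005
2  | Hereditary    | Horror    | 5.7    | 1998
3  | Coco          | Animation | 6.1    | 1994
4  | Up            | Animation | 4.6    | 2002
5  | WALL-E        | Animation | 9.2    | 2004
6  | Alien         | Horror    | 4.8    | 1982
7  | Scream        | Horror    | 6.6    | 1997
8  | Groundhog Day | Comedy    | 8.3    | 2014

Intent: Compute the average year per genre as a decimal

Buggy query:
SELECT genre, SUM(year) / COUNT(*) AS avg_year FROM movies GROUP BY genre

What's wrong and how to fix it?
Bug: SUM(year) and COUNT(*) are both integers; the division truncates the fractional part

Fix: Multiply by 1.0 (or CAST to REAL) to force floating-point division

Corrected query:
SELECT genre, SUM(year) * 1.0 / COUNT(*) AS avg_year FROM movies GROUP BY genre

Result:
genre     | avg_year   
----------+------------
Animation | 2000       
Comedy    | 2009.5     
Horror    | 1992.333333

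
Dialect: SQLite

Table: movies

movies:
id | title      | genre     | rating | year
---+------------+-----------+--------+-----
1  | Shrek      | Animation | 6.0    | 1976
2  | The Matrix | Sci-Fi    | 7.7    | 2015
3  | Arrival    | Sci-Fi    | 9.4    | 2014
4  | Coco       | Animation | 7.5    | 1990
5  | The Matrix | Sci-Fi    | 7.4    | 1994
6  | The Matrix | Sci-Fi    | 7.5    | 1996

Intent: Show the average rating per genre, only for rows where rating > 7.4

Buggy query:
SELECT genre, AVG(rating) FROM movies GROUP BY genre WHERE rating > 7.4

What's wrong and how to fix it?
Bug: Row-level WHERE must come before GROUP BY in the clause order

Fix: Place WHERE between FROM and GROUP BY

Corrected query:
SELECT genre, AVG(rating) FROM movies WHERE rating > 7.4 GROUP BY genre

Result:
genre     | AVG(rating)
----------+------------
Animation | 7.5        
Sci-Fi    | 8.2        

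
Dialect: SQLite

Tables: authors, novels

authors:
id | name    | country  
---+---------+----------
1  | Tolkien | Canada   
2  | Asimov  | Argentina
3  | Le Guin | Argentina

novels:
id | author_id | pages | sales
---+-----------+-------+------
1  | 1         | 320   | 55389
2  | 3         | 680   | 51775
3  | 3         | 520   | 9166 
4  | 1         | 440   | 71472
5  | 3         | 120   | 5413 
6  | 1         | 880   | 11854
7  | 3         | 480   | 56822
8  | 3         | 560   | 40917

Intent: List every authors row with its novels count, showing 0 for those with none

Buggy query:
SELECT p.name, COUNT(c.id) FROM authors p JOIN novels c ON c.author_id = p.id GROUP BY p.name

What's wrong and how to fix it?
Bug: An inner join excludes parents with zero children

Fix: Use LEFT JOIN so parents without children still appear (COUNT(c.id) gives 0)

Corrected query:
SELECT p.name, COUNT(c.id) FROM authors p LEFT JOIN novels c ON c.author_id = p.id GROUP BY p.name

Result:
name    | COUNT(c.id)
--------+------------
Asimov  | 0          
Le Guin | 5          
Tolkien | 3          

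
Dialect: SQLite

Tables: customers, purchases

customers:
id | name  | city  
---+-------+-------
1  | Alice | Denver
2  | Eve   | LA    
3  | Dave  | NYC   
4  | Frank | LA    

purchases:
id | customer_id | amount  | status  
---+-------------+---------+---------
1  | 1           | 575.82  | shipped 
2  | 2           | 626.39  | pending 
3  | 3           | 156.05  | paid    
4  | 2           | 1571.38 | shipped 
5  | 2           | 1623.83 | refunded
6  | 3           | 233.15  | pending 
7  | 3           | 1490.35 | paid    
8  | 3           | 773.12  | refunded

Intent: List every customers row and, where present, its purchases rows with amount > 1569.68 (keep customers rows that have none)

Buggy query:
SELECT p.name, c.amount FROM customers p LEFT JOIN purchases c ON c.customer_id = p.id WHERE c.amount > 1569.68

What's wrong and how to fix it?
Bug: A WHERE condition on the right-hand table after LEFT JOIN drops unmatched parents

Fix: Move the right-table condition into the ON clause so unmatched parents are kept

Corrected query:
SELECT p.name, c.amount FROM customers p LEFT JOIN purchases c ON c.customer_id = p.id AND c.amount > 1569.68

Result:
name  | amount 
------+--------
Alice | NULL   
Eve   | 1571.38
Eve   | 1623.83
Dave  | NULL   
Frank | NULL   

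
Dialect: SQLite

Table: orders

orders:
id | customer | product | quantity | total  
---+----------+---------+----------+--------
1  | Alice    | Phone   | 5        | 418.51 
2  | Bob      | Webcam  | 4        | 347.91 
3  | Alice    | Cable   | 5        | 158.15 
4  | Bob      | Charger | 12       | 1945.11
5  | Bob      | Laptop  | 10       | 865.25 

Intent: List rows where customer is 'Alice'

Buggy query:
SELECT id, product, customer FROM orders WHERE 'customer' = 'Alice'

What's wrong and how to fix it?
Bug: 'customer' in single quotes is a string literal, not the column; the comparison is literal-vs-literal and never true

Fix: Reference the column as customer without single quotes

Corrected query:
SELECT id, product, customer FROM orders WHERE customer = 'Alice'

Result:
id | product | customer
---+---------+---------
1  | Phone   | Alice   
3  | Cable   | Alice   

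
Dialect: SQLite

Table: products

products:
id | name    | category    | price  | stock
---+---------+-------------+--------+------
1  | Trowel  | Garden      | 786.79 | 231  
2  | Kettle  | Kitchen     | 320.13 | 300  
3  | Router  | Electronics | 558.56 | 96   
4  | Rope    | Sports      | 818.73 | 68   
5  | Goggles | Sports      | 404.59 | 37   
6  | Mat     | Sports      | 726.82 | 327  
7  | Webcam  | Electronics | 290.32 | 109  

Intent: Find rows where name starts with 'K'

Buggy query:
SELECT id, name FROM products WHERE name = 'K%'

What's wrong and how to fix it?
Bug: Wildcards only work with LIKE; '=' treats '%' as a literal character

Fix: Replace '=' with LIKE so 'K%' is treated as a pattern

Corrected query:
SELECT id, name FROM products WHERE name LIKE 'K%'

Result:
id | name  
---+-------
2  | Kettle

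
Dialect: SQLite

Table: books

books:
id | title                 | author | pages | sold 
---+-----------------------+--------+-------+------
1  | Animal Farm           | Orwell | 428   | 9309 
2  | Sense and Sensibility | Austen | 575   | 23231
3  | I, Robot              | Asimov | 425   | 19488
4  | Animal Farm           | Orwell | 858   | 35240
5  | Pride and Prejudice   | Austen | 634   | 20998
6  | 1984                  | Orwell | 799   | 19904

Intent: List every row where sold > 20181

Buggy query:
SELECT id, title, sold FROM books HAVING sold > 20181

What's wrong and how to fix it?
Bug: HAVING filters the output of aggregation, but this query has no GROUP BY and no aggregate functions, so SQLite rejects it (HAVING clause on a non-aggregate query); the condition here is per row

Fix: Replace HAVING with WHERE since the condition applies to individual rows

Corrected query:
SELECT id, title, sold FROM books WHERE sold > 20181

Result:
id | title                 | sold 
---+-----------------------+------
2  | Sense and Sensibility | 23231
4  | Animal Farm           | 35240
5  | Pride and Prejudice   | 20998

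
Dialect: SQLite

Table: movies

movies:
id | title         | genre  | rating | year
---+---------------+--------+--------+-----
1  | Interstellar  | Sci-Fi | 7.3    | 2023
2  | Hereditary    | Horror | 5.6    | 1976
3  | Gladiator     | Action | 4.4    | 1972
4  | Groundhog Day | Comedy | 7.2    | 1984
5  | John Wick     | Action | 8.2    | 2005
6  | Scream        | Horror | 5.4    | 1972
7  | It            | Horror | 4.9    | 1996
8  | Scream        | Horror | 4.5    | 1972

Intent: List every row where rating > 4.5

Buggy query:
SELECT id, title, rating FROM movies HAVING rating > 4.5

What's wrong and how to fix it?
Bug: HAVING filters the output of aggregation, but this query has no GROUP BY and no aggregate functions, so SQLite rejects it (HAVING clause on a non-aggregate query); the condition here is per row

Fix: Replace HAVING with WHERE since the condition applies to individual rows

Corrected query:
SELECT id, title, rating FROM movies WHERE rating > 4.5

Result:
id | title         | rating
---+---------------+-------
1  | Interstellar  | 7.3   
2  | Hereditary    | 5.6   
4  | Groundhog Day | 7.2   
5  | John Wick     | 8.2   
6  | Scream        | 5.4   
7  | It            | 4.9   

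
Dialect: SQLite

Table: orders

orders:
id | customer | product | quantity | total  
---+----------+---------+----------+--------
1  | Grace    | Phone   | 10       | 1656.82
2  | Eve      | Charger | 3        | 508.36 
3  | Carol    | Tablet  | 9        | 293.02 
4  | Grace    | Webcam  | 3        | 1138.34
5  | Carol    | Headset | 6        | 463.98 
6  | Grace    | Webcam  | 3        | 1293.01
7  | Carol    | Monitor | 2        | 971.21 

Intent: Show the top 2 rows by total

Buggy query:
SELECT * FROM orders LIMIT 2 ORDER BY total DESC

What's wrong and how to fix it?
Bug: ORDER BY cannot follow LIMIT; LIMIT is the final clause

Fix: Swap the clauses: ORDER BY first, then LIMIT

Corrected query:
SELECT * FROM orders ORDER BY total DESC LIMIT 2

Result:
id | customer | product | quantity | total  
---+----------+---------+----------+--------
1  | Grace    | Phone   | 10       | 1656.82
6  | Grace    | Webcam  | 3        | 1293.01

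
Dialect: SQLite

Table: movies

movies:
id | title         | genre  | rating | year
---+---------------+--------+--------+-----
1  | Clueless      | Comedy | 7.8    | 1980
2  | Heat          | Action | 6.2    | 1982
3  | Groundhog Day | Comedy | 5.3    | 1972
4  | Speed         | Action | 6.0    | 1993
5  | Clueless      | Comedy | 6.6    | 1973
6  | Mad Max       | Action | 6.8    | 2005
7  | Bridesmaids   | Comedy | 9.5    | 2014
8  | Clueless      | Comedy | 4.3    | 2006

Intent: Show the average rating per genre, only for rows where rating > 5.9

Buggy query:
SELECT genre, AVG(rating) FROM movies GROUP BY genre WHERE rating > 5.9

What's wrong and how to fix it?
Bug: WHERE cannot follow GROUP BY

Fix: Move the WHERE clause before GROUP BY

Corrected query:
SELECT genre, AVG(rating) FROM movies WHERE rating > 5.9 GROUP BY genre

Result:
genre  | AVG(rating)
-------+------------
Action | 6.333333   
Comedy | 7.966667   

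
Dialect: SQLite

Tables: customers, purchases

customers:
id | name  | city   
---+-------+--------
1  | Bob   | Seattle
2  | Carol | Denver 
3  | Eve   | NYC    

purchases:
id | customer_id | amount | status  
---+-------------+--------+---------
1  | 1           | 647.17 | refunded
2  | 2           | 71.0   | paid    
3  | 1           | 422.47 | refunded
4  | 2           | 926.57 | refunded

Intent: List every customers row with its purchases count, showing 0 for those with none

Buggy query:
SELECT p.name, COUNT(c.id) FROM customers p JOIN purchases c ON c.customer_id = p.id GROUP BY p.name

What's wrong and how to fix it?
Bug: INNER JOIN drops customers rows that have no matching purchases rows

Fix: Switch to LEFT JOIN to retain unmatched parent rows

Corrected query:
SELECT p.name, COUNT(c.id) FROM customers p LEFT JOIN purchases c ON c.customer_id = p.id GROUP BY p.name

Result:
name  | COUNT(c.id)
------+------------
Bob   | 2          
Carol | 2          
Eve   | 0          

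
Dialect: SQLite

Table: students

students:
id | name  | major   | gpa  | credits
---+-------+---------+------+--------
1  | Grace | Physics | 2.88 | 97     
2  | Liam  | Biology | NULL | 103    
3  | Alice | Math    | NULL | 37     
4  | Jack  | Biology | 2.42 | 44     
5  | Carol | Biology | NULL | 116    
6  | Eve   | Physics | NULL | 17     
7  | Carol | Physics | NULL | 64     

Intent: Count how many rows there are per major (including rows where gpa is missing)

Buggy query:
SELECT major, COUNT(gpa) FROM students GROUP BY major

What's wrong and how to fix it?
Bug: COUNT(column) counts non-NULL values only; rows with NULL gpa aren't counted

Fix: Replace COUNT(gpa) with COUNT(*)

Corrected query:
SELECT major, COUNT(*) FROM students GROUP BY major

Result:
major   | COUNT(*)
--------+---------
Biology | 3       
Math    | 1       
Physics | 3       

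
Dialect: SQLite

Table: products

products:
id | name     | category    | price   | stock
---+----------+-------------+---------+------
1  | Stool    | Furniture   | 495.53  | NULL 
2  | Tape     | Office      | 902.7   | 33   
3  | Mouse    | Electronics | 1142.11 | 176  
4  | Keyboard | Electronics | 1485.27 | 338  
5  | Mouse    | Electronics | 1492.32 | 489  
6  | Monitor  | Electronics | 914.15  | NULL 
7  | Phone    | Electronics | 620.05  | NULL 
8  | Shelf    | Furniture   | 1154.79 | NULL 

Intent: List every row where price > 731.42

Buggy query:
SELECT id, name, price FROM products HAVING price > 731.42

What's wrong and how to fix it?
Bug: This is a non-aggregate query (no GROUP BY, no aggregates), so in SQLite the HAVING clause is invalid here; a row-level condition belongs in WHERE

Fix: Use WHERE for row-level filtering

Corrected query:
SELECT id, name, price FROM products WHERE price > 731.42

Result:
id | name     | price  
---+----------+--------
2  | Tape     | 902.7  
3  | Mouse    | 1142.11
4  | Keyboard | 1485.27
5  | Mouse    | 1492.32
6  | Monitor  | 914.15 
8  | Shelf    | 1154.79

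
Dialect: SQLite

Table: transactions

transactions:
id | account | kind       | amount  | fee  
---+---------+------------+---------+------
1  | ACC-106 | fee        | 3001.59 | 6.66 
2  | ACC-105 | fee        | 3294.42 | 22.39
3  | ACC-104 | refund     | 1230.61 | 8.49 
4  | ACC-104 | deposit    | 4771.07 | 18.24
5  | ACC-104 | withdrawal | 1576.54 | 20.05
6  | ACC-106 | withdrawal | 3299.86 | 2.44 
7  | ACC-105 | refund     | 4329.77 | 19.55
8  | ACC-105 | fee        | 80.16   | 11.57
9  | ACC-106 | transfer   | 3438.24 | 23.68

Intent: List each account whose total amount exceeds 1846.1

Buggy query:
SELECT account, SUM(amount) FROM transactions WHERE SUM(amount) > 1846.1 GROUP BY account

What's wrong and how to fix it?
Bug: SUM(amount) is an aggregate, but WHERE filters rows before aggregation

Fix: Move the aggregate condition to a HAVING clause

Corrected query:
SELECT account, SUM(amount) FROM transactions GROUP BY account HAVING SUM(amount) > 1846.1

Result:
account | SUM(amount)
--------+------------
ACC-104 | 7578.22    
ACC-105 | 7704.35    
ACC-106 | 9739.69    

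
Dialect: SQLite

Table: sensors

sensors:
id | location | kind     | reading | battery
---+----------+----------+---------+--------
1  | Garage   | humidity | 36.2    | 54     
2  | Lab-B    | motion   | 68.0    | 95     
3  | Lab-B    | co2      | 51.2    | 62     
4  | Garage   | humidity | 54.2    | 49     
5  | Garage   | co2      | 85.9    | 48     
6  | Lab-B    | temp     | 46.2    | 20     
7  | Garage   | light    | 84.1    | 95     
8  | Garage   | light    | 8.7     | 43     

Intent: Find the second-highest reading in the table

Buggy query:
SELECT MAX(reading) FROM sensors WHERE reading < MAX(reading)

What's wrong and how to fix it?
Bug: The inner MAX is an aggregate inside WHERE, which is not allowed

Fix: Compute the overall MAX in a subquery, then take MAX of rows below it

Corrected query:
SELECT MAX(reading) FROM sensors WHERE reading < (SELECT MAX(reading) FROM sensors)

Result:
MAX(reading)
------------
84.1        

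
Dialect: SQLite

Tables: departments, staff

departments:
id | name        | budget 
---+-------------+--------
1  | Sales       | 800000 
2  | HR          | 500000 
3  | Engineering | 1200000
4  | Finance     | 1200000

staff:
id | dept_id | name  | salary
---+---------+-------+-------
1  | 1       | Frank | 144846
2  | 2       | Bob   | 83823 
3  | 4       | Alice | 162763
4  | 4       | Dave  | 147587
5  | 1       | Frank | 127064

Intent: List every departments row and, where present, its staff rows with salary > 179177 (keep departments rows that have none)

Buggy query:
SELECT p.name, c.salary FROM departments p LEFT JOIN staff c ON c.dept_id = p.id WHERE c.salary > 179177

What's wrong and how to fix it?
Bug: Filtering c.salary in WHERE discards the NULL rows produced by LEFT JOIN, turning it into an inner join

Fix: Move the right-table condition into the ON clause so unmatched parents are kept

Corrected query:
SELECT p.name, c.salary FROM departments p LEFT JOIN staff c ON c.dept_id = p.id AND c.salary > 179177

Result:
name        | salary
------------+-------
Sales       | NULL  
HR          | NULL  
Engineering | NULL  
Finance     | NULL  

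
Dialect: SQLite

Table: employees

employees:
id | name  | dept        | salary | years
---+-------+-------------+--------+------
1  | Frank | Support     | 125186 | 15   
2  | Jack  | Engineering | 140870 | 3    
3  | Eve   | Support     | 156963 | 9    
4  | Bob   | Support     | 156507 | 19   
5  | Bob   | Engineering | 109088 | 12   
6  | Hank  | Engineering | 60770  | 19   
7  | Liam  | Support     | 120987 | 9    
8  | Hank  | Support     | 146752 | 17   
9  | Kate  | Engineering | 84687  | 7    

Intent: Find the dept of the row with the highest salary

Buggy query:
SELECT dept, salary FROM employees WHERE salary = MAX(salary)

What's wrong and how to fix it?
Bug: MAX(salary) is an aggregate and cannot be used directly in WHERE

Fix: Wrap MAX in a scalar subquery so WHERE compares against a single value

Corrected query:
SELECT dept, salary FROM employees WHERE salary = (SELECT MAX(salary) FROM employees)

Result:
dept    | salary
--------+-------
Support | 156963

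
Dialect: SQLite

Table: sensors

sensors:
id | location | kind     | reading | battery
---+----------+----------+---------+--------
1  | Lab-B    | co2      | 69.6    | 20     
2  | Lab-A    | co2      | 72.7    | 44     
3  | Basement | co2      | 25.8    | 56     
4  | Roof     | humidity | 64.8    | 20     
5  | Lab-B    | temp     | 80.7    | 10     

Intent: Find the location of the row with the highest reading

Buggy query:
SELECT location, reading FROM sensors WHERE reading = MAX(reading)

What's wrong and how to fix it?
Bug: MAX(reading) is an aggregate and cannot be used directly in WHERE

Fix: Wrap MAX in a scalar subquery so WHERE compares against a single value

Corrected query:
SELECT location, reading FROM sensors WHERE reading = (SELECT MAX(reading) FROM sensors)

Result:
location | reading
---------+--------
Lab-B    | 80.7   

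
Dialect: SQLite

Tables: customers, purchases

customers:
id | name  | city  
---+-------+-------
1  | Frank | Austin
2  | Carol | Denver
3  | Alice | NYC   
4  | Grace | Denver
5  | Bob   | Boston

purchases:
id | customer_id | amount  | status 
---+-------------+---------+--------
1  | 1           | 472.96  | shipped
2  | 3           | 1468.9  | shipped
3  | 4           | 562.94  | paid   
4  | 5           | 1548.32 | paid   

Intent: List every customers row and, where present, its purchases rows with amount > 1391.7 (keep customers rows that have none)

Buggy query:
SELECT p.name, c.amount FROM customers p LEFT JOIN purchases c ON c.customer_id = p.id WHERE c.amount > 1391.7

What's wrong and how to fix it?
Bug: A WHERE condition on the right-hand table after LEFT JOIN drops unmatched parents

Fix: Move the right-table condition into the ON clause so unmatched parents are kept

Corrected query:
SELECT p.name, c.amount FROM customers p LEFT JOIN purchases c ON c.customer_id = p.id AND c.amount > 1391.7

Result:
name  | amount 
------+--------
Frank | NULL   
Carol | NULL   
Alice | 1468.9 
Grace | NULL   
Bob   | 1548.32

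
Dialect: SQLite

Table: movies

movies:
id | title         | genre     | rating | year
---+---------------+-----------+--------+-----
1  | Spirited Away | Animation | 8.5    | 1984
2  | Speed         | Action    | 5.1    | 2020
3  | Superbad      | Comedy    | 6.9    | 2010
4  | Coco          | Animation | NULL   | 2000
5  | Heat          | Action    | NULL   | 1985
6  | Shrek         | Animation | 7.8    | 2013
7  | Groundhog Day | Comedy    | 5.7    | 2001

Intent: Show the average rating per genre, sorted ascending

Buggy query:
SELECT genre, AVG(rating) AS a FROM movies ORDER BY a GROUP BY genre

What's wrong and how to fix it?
Bug: ORDER BY appears before GROUP BY; SQL clause order requires GROUP BY first

Fix: Reorder: SELECT … FROM … GROUP BY … ORDER BY …

Corrected query:
SELECT genre, AVG(rating) AS a FROM movies GROUP BY genre ORDER BY a

Result:
genre     | a   
----------+-----
Action    | 5.1 
Comedy    | 6.3 
Animation | 8.15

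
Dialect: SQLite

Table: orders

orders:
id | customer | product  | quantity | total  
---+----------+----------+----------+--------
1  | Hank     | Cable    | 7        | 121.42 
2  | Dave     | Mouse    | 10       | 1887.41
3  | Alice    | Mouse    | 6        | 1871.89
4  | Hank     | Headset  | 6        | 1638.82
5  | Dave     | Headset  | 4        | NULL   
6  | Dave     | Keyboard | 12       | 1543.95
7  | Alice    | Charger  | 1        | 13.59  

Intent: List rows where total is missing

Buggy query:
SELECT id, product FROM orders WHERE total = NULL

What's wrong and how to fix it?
Bug: Comparing to NULL with '=' never matches; NULL = NULL is unknown, not true

Fix: Replace '= NULL' with 'IS NULL'

Corrected query:
SELECT id, product FROM orders WHERE total IS NULL

Result:
id | product
---+--------
5  | Headset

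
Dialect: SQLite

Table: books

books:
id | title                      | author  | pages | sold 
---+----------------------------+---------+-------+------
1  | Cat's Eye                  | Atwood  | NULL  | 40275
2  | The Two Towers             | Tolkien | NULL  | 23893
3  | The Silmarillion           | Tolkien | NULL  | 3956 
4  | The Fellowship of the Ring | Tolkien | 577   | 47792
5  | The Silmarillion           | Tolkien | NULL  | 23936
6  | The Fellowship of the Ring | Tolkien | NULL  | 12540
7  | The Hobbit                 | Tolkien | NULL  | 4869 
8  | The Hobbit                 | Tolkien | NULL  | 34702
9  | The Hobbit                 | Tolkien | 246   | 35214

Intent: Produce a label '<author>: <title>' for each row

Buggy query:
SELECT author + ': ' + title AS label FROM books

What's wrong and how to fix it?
Bug: '+' is numeric addition; on text columns SQLite converts them to 0 instead of concatenating

Fix: Replace + with || to concatenate text

Corrected query:
SELECT author || ': ' || title AS label FROM books

Result:
label                              
-----------------------------------
Atwood: Cat's Eye                  
Tolkien: The Two Towers            
Tolkien: The Silmarillion          
Tolkien: The Fellowship of the Ring
Tolkien: The Silmarillion          
Tolkien: The Fellowship of the Ring
Tolkien: The Hobbit                
Tolkien: The Hobbit                
Tolkien: The Hobbit                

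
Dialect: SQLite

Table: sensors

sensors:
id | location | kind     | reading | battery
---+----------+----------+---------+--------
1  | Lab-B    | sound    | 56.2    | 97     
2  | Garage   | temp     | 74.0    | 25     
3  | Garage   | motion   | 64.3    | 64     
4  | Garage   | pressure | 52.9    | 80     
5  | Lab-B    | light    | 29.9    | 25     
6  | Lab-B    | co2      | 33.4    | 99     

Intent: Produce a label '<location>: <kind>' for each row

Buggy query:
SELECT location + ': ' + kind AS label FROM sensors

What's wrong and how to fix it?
Bug: SQLite uses || for string concatenation; + coerces text to numbers (yielding 0)

Fix: Use the || operator for string concatenation

Corrected query:
SELECT location || ': ' || kind AS label FROM sensors

Result:
label           
----------------
Lab-B: sound    
Garage: temp    
Garage: motion  
Garage: pressure
Lab-B: light    
Lab-B: co2      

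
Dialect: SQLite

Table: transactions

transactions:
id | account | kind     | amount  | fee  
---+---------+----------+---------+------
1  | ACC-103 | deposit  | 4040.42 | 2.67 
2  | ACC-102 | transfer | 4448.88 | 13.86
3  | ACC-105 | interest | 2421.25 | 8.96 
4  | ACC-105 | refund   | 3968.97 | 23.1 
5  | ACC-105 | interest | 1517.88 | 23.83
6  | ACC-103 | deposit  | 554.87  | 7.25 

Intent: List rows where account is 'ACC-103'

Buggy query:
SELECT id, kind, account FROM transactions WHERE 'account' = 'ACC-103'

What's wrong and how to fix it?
Bug: Single quotes denote string literals in SQL; the column name is being compared as a constant string

Fix: Reference the column as account without single quotes

Corrected query:
SELECT id, kind, account FROM transactions WHERE account = 'ACC-103'

Result:
id | kind    | account
---+---------+--------
1  | deposit | ACC-103
6  | deposit | ACC-103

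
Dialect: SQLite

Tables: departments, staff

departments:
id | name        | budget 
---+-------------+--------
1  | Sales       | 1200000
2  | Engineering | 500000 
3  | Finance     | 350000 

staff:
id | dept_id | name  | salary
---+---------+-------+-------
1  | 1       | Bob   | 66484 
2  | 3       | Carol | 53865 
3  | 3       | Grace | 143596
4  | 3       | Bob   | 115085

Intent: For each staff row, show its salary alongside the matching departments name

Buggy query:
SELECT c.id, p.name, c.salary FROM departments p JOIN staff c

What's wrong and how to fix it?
Bug: JOIN with no ON clause produces a cartesian product; every staff row pairs with every departments row

Fix: Add ON c.dept_id = p.id to the JOIN

Corrected query:
SELECT c.id, p.name, c.salary FROM departments p JOIN staff c ON c.dept_id = p.id

Result:
id | name    | salary
---+---------+-------
1  | Sales   | 66484 
2  | Finance | 53865 
3  | Finance | 143596
4  | Finance | 115085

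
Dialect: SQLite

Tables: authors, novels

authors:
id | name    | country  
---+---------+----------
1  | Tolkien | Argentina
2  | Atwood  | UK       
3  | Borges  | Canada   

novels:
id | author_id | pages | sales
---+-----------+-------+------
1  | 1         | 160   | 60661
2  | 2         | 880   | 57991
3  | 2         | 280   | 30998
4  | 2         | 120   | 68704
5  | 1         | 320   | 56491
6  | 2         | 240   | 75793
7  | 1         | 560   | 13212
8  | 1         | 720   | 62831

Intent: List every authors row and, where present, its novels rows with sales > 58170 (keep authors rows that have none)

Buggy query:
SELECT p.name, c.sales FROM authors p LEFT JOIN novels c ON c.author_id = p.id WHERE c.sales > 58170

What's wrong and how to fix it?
Bug: Filtering c.sales in WHERE discards the NULL rows produced by LEFT JOIN, turning it into an inner join

Fix: Move the right-table condition into the ON clause so unmatched parents are kept

Corrected query:
SELECT p.name, c.sales FROM authors p LEFT JOIN novels c ON c.author_id = p.id AND c.sales > 58170

Result:
name    | sales
--------+------
Tolkien | 60661
Tolkien | 62831
Atwood  | 68704
Atwood  | 75793
Borges  | NULL 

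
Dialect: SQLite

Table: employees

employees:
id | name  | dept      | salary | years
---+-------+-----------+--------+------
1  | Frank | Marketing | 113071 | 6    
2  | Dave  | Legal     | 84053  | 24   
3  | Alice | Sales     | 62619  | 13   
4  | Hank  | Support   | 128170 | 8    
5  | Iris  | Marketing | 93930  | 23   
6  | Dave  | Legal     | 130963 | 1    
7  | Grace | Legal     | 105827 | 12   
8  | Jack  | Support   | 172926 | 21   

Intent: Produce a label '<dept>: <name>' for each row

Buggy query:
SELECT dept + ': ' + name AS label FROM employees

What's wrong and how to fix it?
Bug: SQLite uses || for string concatenation; + coerces text to numbers (yielding 0)

Fix: Use the || operator for string concatenation

Corrected query:
SELECT dept || ': ' || name AS label FROM employees

Result:
label           
----------------
Marketing: Frank
Legal: Dave     
Sales: Alice    
Support: Hank   
Marketing: Iris 
Legal: Dave     
Legal: Grace    
Support: Jack   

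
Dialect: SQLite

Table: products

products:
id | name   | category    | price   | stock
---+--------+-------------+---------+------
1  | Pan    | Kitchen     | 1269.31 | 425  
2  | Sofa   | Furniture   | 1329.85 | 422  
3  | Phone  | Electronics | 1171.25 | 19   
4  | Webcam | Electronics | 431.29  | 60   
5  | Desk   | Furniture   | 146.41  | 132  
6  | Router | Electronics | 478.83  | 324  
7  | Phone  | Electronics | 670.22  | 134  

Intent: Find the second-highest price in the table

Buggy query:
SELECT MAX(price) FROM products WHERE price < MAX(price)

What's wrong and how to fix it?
Bug: MAX(price) on the right of the comparison is an aggregate-in-WHERE error

Fix: Compute the overall MAX in a subquery, then take MAX of rows below it

Corrected query:
SELECT MAX(price) FROM products WHERE price < (SELECT MAX(price) FROM products)

Result:
MAX(price)
----------
1269.31   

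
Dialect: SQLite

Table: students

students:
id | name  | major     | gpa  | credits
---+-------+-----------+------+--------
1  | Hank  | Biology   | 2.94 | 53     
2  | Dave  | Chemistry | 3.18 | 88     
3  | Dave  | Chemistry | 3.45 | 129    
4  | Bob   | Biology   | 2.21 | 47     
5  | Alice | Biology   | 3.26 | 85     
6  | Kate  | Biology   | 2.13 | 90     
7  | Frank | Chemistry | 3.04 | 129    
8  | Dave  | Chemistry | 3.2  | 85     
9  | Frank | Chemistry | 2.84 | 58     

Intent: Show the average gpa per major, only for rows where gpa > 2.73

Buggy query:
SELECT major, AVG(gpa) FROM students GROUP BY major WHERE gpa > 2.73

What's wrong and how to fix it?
Bug: WHERE cannot follow GROUP BY

Fix: Move the WHERE clause before GROUP BY

Corrected query:
SELECT major, AVG(gpa) FROM students WHERE gpa > 2.73 GROUP BY major

Result:
major     | AVG(gpa)
----------+---------
Biology   | 3.1     
Chemistry | 3.142   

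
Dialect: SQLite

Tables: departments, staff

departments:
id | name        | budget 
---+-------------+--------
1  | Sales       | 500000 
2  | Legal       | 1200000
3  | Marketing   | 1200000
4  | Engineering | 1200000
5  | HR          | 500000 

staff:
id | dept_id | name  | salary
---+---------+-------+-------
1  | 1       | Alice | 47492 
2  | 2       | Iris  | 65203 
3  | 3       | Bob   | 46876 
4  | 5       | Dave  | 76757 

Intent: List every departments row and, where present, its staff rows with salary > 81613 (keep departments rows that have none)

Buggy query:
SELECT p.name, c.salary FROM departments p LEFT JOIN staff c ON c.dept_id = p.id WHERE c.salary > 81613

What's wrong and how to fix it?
Bug: Filtering c.salary in WHERE discards the NULL rows produced by LEFT JOIN, turning it into an inner join

Fix: Put 'c.salary > 81613' in the JOIN's ON clause instead of WHERE

Corrected query:
SELECT p.name, c.salary FROM departments p LEFT JOIN staff c ON c.dept_id = p.id AND c.salary > 81613

Result:
name        | salary
------------+-------
Sales       | NULL  
Legal       | NULL  
Marketing   | NULL  
Engineering | NULL  
HR          | NULL  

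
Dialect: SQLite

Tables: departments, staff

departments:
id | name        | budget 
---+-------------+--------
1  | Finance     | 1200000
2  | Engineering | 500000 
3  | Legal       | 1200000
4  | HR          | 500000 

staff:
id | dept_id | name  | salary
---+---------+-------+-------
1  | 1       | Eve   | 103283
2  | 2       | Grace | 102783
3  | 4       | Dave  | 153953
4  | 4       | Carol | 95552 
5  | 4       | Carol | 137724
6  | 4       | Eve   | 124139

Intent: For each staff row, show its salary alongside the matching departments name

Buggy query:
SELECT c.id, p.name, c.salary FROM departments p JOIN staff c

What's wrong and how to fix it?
Bug: JOIN with no ON clause produces a cartesian product; every staff row pairs with every departments row

Fix: Specify the join condition linking the foreign key to the parent id

Corrected query:
SELECT c.id, p.name, c.salary FROM departments p JOIN staff c ON c.dept_id = p.id

Result:
id | name        | salary
---+-------------+-------
1  | Finance     | 103283
2  | Engineering | 102783
3  | HR          | 153953
4  | HR          | 95552 
5  | HR          | 137724
6  | HR          | 124139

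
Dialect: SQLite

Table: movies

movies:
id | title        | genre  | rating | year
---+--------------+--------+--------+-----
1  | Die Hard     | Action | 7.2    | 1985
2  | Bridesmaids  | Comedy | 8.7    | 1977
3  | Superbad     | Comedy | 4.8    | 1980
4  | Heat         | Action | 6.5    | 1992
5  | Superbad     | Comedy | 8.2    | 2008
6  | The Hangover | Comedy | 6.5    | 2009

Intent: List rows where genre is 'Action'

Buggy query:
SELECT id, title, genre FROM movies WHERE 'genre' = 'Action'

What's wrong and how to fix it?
Bug: 'genre' in single quotes is a string literal, not the column; the comparison is literal-vs-literal and never true

Fix: Remove the quotes around the column name (or use double quotes for an identifier)

Corrected query:
SELECT id, title, genre FROM movies WHERE genre = 'Action'

Result:
id | title    | genre 
---+----------+-------
1  | Die Hard | Action
4  | Heat     | Action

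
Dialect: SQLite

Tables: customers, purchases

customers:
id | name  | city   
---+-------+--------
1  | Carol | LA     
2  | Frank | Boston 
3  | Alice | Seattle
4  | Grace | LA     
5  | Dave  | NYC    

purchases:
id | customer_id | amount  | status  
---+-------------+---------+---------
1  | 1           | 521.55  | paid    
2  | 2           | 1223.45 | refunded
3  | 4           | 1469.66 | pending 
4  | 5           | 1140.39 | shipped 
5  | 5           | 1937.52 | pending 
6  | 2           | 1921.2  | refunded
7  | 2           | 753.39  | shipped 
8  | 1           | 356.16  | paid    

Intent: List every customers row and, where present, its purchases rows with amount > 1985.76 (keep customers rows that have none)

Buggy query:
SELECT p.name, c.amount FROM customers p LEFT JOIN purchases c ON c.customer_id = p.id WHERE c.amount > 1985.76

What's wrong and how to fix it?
Bug: Filtering c.amount in WHERE discards the NULL rows produced by LEFT JOIN, turning it into an inner join

Fix: Move the right-table condition into the ON clause so unmatched parents are kept

Corrected query:
SELECT p.name, c.amount FROM customers p LEFT JOIN purchases c ON c.customer_id = p.id AND c.amount > 1985.76

Result:
name  | amount
------+-------
Carol | NULL  
Frank | NULL  
Alice | NULL  
Grace | NULL  
Dave  | NULL  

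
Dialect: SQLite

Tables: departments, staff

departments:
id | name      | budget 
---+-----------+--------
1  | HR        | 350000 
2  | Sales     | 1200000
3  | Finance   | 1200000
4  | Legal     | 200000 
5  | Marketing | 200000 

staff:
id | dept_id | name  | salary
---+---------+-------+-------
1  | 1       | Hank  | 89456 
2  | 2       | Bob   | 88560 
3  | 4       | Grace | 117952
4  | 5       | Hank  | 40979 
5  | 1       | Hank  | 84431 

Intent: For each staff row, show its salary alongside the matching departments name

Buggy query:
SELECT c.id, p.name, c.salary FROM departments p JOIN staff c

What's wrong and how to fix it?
Bug: Missing join condition: each staff row is matched to all departments rows instead of just its own

Fix: Add ON c.dept_id = p.id to the JOIN

Corrected query:
SELECT c.id, p.name, c.salary FROM departments p JOIN staff c ON c.dept_id = p.id

Result:
id | name      | salary
---+-----------+-------
1  | HR        | 89456 
2  | Sales     | 88560 
3  | Legal     | 117952
4  | Marketing | 40979 
5  | HR        | 84431 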